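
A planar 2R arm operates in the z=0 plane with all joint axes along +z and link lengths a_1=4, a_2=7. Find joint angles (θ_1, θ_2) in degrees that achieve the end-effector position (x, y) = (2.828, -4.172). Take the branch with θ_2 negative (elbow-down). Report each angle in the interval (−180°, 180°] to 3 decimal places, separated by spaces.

44.991 -134.998

cos θ_2 = (25.4032−4²−7²)/(2·4·7) = -0.7071; θ_2 = -134.9983° (elbow-down)
β = atan2(-4.1720,2.8280) = -55.8685°; ψ = atan2(-4.9499,-0.9496) = -100.8599°
θ_1 = β − ψ = 44.9913°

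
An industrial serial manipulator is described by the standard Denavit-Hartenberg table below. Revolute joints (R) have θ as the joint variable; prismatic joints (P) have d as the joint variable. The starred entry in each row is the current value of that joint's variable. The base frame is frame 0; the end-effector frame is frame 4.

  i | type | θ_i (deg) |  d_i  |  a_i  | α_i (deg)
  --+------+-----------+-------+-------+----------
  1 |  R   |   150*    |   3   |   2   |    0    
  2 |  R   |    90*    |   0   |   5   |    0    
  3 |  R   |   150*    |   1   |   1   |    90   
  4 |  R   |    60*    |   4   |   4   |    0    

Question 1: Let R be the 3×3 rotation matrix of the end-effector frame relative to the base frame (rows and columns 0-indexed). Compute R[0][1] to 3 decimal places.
-0.750

End-effector y-axis (col 1 of R) = (-0.7500,-0.4330,0.5000)
R[0][1] = -0.7500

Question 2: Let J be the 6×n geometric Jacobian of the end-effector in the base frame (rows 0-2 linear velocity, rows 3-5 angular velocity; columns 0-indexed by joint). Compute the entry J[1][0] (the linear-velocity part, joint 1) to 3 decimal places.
axis z_0 = ẑ; lever o_n−o_0 = (0.3660,-5.2942,7.4641)
cross product → J_v[:, 0] = (5.2942,0.3660,-0.0000)
J_ω[:, 0] = z_0
entry J[1][0] = 0.3660

0.366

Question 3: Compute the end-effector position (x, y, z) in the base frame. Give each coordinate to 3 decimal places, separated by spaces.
after link 1: o_1 = (-1.7321, 1.0000, 3.0000)
after link 2: o_2 = (-4.2321, -3.3301, 3.0000)
after link 3: o_3 = (-3.3660, -2.8301, 4.0000)
after link 4: o_4 = (0.3660, -5.2942, 7.4641)

0.366 -5.294 7.464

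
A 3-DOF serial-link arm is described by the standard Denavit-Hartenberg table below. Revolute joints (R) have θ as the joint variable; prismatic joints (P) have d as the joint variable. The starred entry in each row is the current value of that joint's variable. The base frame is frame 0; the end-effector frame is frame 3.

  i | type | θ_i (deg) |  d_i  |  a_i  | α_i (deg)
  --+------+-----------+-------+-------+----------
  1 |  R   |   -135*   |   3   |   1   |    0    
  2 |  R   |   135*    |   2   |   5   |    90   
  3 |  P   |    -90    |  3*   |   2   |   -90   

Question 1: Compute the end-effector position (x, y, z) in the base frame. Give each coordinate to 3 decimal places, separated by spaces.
4.293 -3.707 3.000

after link 1: o_1 = (-0.7071, -0.7071, 3.0000)
after link 2: o_2 = (4.2929, -0.7071, 5.0000)
after link 3: o_3 = (4.2929, -3.7071, 3.0000)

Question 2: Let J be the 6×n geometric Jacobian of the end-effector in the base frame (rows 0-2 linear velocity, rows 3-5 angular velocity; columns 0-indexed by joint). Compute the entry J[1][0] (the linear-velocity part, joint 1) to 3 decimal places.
4.293

axis z_0 = ẑ; lever o_n−o_0 = (4.2929,-3.7071,3.0000)
cross product → J_v[:, 0] = (3.7071,4.2929,-0.0000)
J_ω[:, 0] = z_0
entry J[1][0] = 4.2929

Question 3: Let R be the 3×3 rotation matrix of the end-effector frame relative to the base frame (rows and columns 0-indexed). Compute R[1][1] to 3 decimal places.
1.000

End-effector y-axis (col 1 of R) = (0.0000,1.0000,-0.0000)
R[1][1] = 1.0000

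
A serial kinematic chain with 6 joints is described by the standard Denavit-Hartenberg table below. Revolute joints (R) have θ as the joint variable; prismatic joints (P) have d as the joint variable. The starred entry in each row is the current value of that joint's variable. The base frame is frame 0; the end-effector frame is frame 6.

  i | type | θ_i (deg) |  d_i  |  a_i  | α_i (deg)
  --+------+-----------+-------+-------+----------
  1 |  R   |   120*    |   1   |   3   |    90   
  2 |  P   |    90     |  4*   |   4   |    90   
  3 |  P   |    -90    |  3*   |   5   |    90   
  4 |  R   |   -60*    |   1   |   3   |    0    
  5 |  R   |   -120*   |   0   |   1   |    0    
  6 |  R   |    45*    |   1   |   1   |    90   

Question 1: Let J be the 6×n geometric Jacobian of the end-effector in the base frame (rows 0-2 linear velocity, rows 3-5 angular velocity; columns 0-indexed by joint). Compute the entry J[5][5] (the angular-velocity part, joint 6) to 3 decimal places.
-1.000

axis z_5 = (0.0000,0.0000,-1.0000); lever o_n−o_5 = (0.9659,-0.2588,-1.0000)
cross product → J_v[:, 5] = (-0.2588,-0.9659,-0.0000)
J_ω[:, 5] = z_5
entry J[5][5] = -1.0000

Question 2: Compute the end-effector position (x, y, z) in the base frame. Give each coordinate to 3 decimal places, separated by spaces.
-2.034 1.937 3.000

after link 1: o_1 = (-1.5000, 2.5981, 1.0000)
after link 2: o_2 = (1.9641, 4.5981, 5.0000)
after link 3: o_3 = (-3.8660, 4.6962, 5.0000)
after link 4: o_4 = (-3.8660, 1.6962, 4.0000)
after link 5: o_5 = (-3.0000, 2.1962, 4.0000)
after link 6: o_6 = (-2.0341, 1.9373, 3.0000)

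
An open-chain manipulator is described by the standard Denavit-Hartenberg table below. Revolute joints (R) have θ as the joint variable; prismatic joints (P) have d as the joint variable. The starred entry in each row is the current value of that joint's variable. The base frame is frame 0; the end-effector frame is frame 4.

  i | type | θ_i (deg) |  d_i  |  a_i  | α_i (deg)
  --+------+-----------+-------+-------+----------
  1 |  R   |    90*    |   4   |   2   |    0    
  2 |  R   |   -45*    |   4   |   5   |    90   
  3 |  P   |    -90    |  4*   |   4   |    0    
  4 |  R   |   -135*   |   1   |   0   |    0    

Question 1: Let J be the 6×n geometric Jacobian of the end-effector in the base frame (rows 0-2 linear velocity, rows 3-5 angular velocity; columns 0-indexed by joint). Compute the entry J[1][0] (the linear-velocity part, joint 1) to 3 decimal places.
7.071

axis z_0 = ẑ; lever o_n−o_0 = (7.0711,2.0000,4.0000)
cross product → J_v[:, 0] = (-2.0000,7.0711,0.0000)
J_ω[:, 0] = z_0
entry J[1][0] = 7.0711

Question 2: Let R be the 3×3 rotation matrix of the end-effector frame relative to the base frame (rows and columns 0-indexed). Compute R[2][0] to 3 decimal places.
0.707

End-effector x-axis (col 0 of R) = (-0.5000,-0.5000,0.7071)
R[2][0] = 0.7071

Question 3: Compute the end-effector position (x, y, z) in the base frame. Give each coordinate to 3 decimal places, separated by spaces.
7.071 2.000 4.000

after link 1: o_1 = (0.0000, 2.0000, 4.0000)
after link 2: o_2 = (3.5355, 5.5355, 8.0000)
after link 3: o_3 = (6.3640, 2.7071, 4.0000)
after link 4: o_4 = (7.0711, 2.0000, 4.0000)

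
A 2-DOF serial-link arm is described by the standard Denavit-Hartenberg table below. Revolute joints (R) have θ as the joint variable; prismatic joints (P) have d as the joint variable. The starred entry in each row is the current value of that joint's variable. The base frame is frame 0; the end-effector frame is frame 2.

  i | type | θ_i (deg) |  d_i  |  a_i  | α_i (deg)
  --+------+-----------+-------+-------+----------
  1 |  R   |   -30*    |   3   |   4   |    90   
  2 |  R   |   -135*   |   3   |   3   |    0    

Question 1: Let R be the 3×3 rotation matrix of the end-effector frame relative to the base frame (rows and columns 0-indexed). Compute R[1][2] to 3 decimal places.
End-effector z-axis (col 2 of R) = (-0.5000,-0.8660,0.0000)
R[1][2] = -0.8660

-0.866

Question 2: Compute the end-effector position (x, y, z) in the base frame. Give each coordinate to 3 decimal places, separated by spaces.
0.127 -3.537 0.879

after link 1: o_1 = (3.4641, -2.0000, 3.0000)
after link 2: o_2 = (0.1270, -3.5374, 0.8787)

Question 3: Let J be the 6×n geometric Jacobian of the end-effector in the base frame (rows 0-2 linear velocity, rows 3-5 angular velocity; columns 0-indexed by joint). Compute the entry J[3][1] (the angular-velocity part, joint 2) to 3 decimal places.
-0.500

axis z_1 = (-0.5000,-0.8660,0.0000); lever o_n−o_1 = (-3.3371,-1.5374,-2.1213)
cross product → J_v[:, 1] = (1.8371,-1.0607,-2.1213)
J_ω[:, 1] = z_1
entry J[3][1] = -0.5000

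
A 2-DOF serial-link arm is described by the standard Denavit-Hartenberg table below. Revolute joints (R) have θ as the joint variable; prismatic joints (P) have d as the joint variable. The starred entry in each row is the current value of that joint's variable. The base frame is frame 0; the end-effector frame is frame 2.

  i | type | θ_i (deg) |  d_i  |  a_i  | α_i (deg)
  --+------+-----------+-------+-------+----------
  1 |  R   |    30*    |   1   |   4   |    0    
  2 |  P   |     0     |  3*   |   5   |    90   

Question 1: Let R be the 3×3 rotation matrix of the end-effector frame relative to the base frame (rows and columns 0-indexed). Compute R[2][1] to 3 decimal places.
End-effector y-axis (col 1 of R) = (-0.0000,0.0000,1.0000)
R[2][1] = 1.0000

1.000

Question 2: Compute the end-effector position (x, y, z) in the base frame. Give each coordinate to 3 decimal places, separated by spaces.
after link 1: o_1 = (3.4641, 2.0000, 1.0000)
after link 2: o_2 = (7.7942, 4.5000, 4.0000)

7.794 4.500 4.000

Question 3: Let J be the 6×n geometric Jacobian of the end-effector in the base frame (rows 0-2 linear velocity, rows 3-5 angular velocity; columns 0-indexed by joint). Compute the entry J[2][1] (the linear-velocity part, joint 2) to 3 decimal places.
prismatic axis z_1 = (0.0000,0.0000,1.0000)
J_v[:, 1] = z_1; J_ω[:, 1] = (0,0,0)
entry J[2][1] = 1.0000

1.000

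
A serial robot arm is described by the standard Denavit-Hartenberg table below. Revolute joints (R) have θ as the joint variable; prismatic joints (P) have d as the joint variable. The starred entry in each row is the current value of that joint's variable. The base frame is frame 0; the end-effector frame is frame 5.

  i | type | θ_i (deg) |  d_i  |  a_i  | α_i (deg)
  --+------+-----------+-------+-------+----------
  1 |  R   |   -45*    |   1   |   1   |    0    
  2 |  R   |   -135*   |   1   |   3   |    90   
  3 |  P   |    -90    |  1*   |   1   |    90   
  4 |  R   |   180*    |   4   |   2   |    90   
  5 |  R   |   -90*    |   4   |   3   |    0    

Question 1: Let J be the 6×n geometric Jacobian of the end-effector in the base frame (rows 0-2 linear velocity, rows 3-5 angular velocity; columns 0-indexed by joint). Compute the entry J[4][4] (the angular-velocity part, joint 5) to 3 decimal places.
axis z_4 = (-0.0000,1.0000,-0.0000); lever o_n−o_4 = (-3.0000,4.0000,0.0000)
cross product → J_v[:, 4] = (0.0000,0.0000,3.0000)
J_ω[:, 4] = z_4
entry J[4][4] = 1.0000

1.000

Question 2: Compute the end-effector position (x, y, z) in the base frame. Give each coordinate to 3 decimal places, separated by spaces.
-1.293 4.293 3.000

after link 1: o_1 = (0.7071, -0.7071, 1.0000)
after link 2: o_2 = (-2.2929, -0.7071, 2.0000)
after link 3: o_3 = (-2.2929, 0.2929, 1.0000)
after link 4: o_4 = (1.7071, 0.2929, 3.0000)
after link 5: o_5 = (-1.2929, 4.2929, 3.0000)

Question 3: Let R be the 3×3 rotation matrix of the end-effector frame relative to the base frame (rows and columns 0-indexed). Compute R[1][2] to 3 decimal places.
End-effector z-axis (col 2 of R) = (-0.0000,1.0000,-0.0000)
R[1][2] = 1.0000

1.000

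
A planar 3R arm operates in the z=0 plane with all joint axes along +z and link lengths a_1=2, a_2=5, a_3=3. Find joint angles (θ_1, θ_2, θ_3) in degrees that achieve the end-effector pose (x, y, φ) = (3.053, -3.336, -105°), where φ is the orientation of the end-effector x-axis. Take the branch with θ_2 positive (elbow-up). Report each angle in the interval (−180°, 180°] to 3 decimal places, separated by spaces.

-120.010 135.004 -119.995

wrist centre = target − a_3·(cos φ, sin φ) = (3.8295, -0.4382)
cos θ_2 = (14.8568−2²−5²)/(2·2·5) = -0.7072; θ_2 = 135.0044° (elbow-up)
β = atan2(-0.4382,3.8295) = -6.5282°; ψ = atan2(3.5353,-1.5358) = 113.4813°
θ_1 = β − ψ = -120.0095°
θ_3 = φ − θ_1 − θ_2 = -119.9949° (wrapped to (-180°,180°])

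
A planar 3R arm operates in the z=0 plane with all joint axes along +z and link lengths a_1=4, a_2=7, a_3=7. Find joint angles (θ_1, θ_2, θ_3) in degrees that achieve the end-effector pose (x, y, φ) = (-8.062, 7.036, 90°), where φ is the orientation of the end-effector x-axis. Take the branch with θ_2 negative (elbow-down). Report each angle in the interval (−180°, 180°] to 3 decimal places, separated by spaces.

wrist centre = target − a_3·(cos φ, sin φ) = (-8.0620, 0.0360)
cos θ_2 = (64.9971−4²−7²)/(2·4·7) = -0.0001; θ_2 = -90.0029° (elbow-down)
β = atan2(0.0360,-8.0620) = 179.7442°; ψ = atan2(-7.0000,3.9996) = -60.2573°
θ_1 = β − ψ = 240.0015°
θ_3 = φ − θ_1 − θ_2 = -59.9986° (wrapped to (-180°,180°])

-119.999 -90.003 -59.999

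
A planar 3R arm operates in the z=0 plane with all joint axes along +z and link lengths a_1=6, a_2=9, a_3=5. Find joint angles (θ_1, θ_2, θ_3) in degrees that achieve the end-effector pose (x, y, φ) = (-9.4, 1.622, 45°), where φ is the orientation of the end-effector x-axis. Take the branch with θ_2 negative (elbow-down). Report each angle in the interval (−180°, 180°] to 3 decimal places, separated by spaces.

-134.995 -60.006 -119.999

wrist centre = target − a_3·(cos φ, sin φ) = (-12.9355, -1.9135)
cos θ_2 = (170.9896−6²−9²)/(2·6·9) = 0.4999; θ_2 = -60.0063° (elbow-down)
β = atan2(-1.9135,-12.9355) = -171.5853°; ψ = atan2(-7.7947,10.4991) = -36.5908°
θ_1 = β − ψ = -134.9946°
θ_3 = φ − θ_1 − θ_2 = -119.9991° (wrapped to (-180°,180°])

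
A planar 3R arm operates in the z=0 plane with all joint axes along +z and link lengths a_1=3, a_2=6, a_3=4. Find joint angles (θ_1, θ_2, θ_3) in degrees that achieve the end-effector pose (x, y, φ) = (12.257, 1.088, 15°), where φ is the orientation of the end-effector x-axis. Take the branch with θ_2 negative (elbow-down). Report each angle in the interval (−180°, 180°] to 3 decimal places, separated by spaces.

30.730 -45.013 29.283

wrist centre = target − a_3·(cos φ, sin φ) = (8.3933, 0.0527)
cos θ_2 = (70.4502−3²−6²)/(2·3·6) = 0.7070; θ_2 = -45.0127° (elbow-down)
β = atan2(0.0527,8.3933) = 0.3599°; ψ = atan2(-4.2436,7.2417) = -30.3700°
θ_1 = β − ψ = 30.7299°
θ_3 = φ − θ_1 − θ_2 = 29.2828° (wrapped to (-180°,180°])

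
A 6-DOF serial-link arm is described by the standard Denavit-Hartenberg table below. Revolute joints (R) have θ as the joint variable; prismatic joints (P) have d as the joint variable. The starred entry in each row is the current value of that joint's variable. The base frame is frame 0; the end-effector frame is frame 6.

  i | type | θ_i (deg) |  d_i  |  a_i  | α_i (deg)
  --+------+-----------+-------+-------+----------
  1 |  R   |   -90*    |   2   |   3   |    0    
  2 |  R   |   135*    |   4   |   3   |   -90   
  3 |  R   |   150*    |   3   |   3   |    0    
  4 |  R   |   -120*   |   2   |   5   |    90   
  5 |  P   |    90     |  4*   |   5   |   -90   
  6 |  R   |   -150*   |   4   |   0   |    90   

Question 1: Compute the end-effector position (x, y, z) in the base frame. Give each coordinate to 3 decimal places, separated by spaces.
-4.760 6.382 7.464

after link 1: o_1 = (0.0000, -3.0000, 2.0000)
after link 2: o_2 = (2.1213, -0.8787, 6.0000)
after link 3: o_3 = (-1.8371, -0.5945, 4.5000)
after link 4: o_4 = (-0.1895, 3.8816, 2.0000)
after link 5: o_5 = (-2.3108, 8.8313, 5.4641)
after link 6: o_6 = (-4.7603, 6.3819, 7.4641)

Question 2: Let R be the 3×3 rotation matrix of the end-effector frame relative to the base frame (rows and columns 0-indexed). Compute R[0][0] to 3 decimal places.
0.789

End-effector x-axis (col 0 of R) = (0.7891,-0.4356,0.4330)
R[0][0] = 0.7891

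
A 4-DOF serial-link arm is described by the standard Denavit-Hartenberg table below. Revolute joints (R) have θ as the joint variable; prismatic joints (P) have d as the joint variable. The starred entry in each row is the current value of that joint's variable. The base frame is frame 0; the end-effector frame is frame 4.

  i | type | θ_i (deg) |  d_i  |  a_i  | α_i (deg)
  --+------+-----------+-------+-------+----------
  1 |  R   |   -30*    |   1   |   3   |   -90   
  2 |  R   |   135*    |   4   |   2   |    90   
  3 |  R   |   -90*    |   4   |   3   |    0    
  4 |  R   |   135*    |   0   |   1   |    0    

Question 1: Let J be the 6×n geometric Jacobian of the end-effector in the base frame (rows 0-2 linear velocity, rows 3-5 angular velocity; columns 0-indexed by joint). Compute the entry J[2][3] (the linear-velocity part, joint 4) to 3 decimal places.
axis z_3 = (0.6124,-0.3536,-0.7071); lever o_n−o_3 = (-0.0795,0.8624,-0.5000)
cross product → J_v[:, 3] = (0.7866,0.3624,0.5000)
J_ω[:, 3] = z_3
entry J[2][3] = 0.5000

0.500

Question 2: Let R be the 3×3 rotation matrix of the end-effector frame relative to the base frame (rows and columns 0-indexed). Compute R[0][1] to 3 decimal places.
End-effector y-axis (col 1 of R) = (0.7866,0.3624,0.5000)
R[0][1] = 0.7866

0.787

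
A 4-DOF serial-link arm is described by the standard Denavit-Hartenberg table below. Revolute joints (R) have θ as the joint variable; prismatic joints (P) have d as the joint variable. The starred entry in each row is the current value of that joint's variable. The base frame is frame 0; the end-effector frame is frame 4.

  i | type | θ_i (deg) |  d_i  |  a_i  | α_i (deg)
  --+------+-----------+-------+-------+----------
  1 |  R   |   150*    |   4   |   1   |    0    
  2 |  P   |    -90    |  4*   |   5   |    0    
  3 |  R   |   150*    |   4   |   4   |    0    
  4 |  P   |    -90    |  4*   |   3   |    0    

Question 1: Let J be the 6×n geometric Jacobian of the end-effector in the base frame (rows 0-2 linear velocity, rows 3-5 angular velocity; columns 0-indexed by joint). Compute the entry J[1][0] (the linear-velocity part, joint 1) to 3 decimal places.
-3.330

axis z_0 = ẑ; lever o_n−o_0 = (-3.3301,5.4282,16.0000)
cross product → J_v[:, 0] = (-5.4282,-3.3301,0.0000)
J_ω[:, 0] = z_0
entry J[1][0] = -3.3301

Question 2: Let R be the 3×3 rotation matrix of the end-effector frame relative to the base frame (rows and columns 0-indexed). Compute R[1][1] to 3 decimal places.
End-effector y-axis (col 1 of R) = (-0.8660,-0.5000,0.0000)
R[1][1] = -0.5000

-0.500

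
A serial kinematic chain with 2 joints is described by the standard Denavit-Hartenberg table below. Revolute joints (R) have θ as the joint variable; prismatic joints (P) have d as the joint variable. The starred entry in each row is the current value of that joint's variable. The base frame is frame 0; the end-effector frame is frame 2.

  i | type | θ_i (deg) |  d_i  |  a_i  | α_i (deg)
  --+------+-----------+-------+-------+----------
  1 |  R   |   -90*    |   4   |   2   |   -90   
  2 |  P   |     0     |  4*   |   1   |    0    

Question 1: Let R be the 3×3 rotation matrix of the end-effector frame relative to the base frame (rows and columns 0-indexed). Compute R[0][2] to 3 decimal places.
1.000

End-effector z-axis (col 2 of R) = (1.0000,0.0000,0.0000)
R[0][2] = 1.0000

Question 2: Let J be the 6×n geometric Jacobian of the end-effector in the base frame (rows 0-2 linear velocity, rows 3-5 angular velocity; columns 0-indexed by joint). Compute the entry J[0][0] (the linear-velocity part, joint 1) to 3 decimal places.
3.000

axis z_0 = ẑ; lever o_n−o_0 = (4.0000,-3.0000,4.0000)
cross product → J_v[:, 0] = (3.0000,4.0000,-0.0000)
J_ω[:, 0] = z_0
entry J[0][0] = 3.0000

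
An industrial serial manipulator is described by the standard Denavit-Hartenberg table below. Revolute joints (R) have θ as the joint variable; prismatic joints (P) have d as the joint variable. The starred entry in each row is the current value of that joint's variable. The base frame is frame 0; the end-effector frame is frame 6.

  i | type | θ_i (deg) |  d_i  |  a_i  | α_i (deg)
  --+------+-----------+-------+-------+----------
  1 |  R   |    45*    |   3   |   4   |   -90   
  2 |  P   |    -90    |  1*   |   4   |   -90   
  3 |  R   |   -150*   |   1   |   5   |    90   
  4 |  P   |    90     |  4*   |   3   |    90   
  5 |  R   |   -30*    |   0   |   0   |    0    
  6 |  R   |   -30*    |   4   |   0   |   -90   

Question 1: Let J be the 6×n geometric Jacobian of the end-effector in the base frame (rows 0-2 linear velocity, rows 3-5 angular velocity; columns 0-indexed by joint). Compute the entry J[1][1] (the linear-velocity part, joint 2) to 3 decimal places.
0.707

prismatic axis z_1 = (-0.7071,0.7071,0.0000)
J_v[:, 1] = z_1; J_ω[:, 1] = (0,0,0)
entry J[1][1] = 0.7071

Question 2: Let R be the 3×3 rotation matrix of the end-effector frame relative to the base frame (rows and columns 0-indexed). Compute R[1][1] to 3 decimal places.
End-effector y-axis (col 1 of R) = (0.3536,-0.3536,0.8660)
R[1][1] = -0.3536

-0.354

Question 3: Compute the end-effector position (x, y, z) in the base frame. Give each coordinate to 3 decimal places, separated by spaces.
after link 1: o_1 = (2.8284, 2.8284, 3.0000)
after link 2: o_2 = (2.1213, 3.5355, 7.0000)
after link 3: o_3 = (1.0607, 6.0104, 2.6699)
after link 4: o_4 = (5.6315, 5.6822, 0.6699)
after link 5: o_5 = (5.6315, 5.6822, 0.6699)
after link 6: o_6 = (4.2173, 7.0965, -2.7942)

4.217 7.096 -2.794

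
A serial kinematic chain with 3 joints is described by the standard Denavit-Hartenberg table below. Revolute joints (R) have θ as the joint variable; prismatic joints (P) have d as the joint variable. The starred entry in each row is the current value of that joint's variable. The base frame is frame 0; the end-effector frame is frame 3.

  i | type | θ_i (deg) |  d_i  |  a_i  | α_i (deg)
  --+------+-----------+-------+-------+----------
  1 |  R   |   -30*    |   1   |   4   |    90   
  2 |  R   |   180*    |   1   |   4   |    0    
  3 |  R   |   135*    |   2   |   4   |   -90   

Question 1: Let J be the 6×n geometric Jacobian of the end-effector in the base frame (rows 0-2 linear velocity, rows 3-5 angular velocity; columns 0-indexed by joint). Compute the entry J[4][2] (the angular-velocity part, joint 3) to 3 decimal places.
-0.866

axis z_2 = (-0.5000,-0.8660,0.0000); lever o_n−o_2 = (1.4495,-3.1463,-2.8284)
cross product → J_v[:, 2] = (2.4495,-1.4142,2.8284)
J_ω[:, 2] = z_2
entry J[4][2] = -0.8660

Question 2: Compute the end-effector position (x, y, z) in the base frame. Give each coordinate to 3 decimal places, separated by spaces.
0.949 -4.012 -1.828

after link 1: o_1 = (3.4641, -2.0000, 1.0000)
after link 2: o_2 = (-0.5000, -0.8660, 1.0000)
after link 3: o_3 = (0.9495, -4.0123, -1.8284)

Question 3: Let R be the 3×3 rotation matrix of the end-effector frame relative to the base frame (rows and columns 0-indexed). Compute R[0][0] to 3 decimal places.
0.612

End-effector x-axis (col 0 of R) = (0.6124,-0.3536,-0.7071)
R[0][0] = 0.6124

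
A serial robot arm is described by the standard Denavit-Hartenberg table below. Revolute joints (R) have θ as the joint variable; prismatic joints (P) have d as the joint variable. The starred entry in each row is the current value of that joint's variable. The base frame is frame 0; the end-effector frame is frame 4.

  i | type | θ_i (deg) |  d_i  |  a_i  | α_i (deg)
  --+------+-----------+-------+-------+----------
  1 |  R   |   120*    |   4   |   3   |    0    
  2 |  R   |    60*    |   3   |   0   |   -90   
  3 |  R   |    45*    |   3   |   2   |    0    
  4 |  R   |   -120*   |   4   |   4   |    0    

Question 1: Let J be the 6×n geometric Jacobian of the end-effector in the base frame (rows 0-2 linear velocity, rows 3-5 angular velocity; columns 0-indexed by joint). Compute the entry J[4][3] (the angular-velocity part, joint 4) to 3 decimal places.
-1.000

axis z_3 = (-0.0000,-1.0000,0.0000); lever o_n−o_3 = (-1.0353,-4.0000,3.8637)
cross product → J_v[:, 3] = (-3.8637,0.0000,-1.0353)
J_ω[:, 3] = z_3
entry J[4][3] = -1.0000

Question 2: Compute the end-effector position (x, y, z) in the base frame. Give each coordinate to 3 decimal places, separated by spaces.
after link 1: o_1 = (-1.5000, 2.5981, 4.0000)
after link 2: o_2 = (-1.5000, 2.5981, 7.0000)
after link 3: o_3 = (-2.9142, -0.4019, 5.5858)
after link 4: o_4 = (-3.9495, -4.4019, 9.4495)

-3.949 -4.402 9.449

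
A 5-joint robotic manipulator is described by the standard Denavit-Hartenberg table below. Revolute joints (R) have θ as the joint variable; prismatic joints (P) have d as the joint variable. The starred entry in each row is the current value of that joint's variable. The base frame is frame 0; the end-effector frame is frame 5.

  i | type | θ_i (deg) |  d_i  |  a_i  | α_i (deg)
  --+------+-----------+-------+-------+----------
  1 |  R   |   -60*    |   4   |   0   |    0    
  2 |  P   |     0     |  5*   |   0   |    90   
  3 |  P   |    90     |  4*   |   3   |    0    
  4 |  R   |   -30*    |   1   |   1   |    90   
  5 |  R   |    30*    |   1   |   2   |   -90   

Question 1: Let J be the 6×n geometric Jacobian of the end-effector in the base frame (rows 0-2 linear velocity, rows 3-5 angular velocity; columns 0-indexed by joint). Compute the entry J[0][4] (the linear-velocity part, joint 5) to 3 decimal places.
-1.750

axis z_4 = (0.4330,-0.7500,-0.5000); lever o_n−o_4 = (0.0000,-2.0000,1.0000)
cross product → J_v[:, 4] = (-1.7500,-0.4330,-0.8660)
J_ω[:, 4] = z_4
entry J[0][4] = -1.7500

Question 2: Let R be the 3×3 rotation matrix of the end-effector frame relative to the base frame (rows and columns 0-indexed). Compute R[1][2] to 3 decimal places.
-0.217

End-effector z-axis (col 2 of R) = (-0.8750,-0.2165,-0.4330)
R[1][2] = -0.2165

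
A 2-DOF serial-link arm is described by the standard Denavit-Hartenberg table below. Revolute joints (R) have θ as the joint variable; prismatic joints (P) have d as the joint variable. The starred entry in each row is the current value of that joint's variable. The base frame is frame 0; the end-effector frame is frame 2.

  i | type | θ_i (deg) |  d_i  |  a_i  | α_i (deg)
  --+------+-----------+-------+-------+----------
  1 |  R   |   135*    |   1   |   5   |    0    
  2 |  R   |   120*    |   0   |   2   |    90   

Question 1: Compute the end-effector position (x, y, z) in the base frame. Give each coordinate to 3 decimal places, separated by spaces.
-4.053 1.604 1.000

after link 1: o_1 = (-3.5355, 3.5355, 1.0000)
after link 2: o_2 = (-4.0532, 1.6037, 1.0000)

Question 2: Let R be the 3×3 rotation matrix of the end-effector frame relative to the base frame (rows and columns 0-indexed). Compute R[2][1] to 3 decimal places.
End-effector y-axis (col 1 of R) = (0.0000,-0.0000,1.0000)
R[2][1] = 1.0000

1.000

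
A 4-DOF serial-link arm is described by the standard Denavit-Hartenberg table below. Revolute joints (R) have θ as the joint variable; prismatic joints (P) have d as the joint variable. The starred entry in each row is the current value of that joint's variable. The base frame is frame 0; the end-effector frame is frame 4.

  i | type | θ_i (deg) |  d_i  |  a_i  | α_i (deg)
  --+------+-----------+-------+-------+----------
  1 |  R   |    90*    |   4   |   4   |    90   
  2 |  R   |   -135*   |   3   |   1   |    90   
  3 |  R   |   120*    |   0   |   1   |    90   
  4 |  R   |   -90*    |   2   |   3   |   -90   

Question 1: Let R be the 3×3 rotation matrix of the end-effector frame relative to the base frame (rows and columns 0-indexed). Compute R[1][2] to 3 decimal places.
0.354

End-effector z-axis (col 2 of R) = (0.8660,0.3536,0.3536)
R[1][2] = 0.3536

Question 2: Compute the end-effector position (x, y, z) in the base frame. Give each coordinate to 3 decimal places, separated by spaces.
after link 1: o_1 = (0.0000, 4.0000, 4.0000)
after link 2: o_2 = (3.0000, 3.2929, 3.2929)
after link 3: o_3 = (3.8660, 3.6464, 3.6464)
after link 4: o_4 = (4.8660, 4.5430, 0.3004)

4.866 4.543 0.300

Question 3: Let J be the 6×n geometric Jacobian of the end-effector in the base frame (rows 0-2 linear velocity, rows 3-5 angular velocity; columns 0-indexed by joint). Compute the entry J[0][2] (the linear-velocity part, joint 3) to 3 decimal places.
axis z_2 = (-0.0000,-0.7071,0.7071); lever o_n−o_2 = (1.8660,1.2501,-2.9925)
cross product → J_v[:, 2] = (1.2321,1.3195,1.3195)
J_ω[:, 2] = z_2
entry J[0][2] = 1.2321

1.232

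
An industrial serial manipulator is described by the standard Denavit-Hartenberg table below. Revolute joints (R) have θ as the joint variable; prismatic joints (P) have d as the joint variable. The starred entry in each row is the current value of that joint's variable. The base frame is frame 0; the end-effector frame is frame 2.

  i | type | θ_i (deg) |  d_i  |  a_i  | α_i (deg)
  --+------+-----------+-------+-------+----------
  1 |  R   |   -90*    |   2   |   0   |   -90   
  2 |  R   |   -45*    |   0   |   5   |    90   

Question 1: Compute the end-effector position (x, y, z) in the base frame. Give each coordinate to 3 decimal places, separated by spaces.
0.000 -3.536 5.536

after link 1: o_1 = (0.0000, 0.0000, 2.0000)
after link 2: o_2 = (0.0000, -3.5355, 5.5355)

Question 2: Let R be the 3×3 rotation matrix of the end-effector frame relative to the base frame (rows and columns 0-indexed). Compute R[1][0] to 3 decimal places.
-0.707

End-effector x-axis (col 0 of R) = (0.0000,-0.7071,0.7071)
R[1][0] = -0.7071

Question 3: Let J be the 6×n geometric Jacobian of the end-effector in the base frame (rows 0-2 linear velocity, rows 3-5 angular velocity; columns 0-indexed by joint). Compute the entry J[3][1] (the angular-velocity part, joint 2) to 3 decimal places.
1.000

axis z_1 = (1.0000,0.0000,0.0000); lever o_n−o_1 = (0.0000,-3.5355,3.5355)
cross product → J_v[:, 1] = (0.0000,-3.5355,-3.5355)
J_ω[:, 1] = z_1
entry J[3][1] = 1.0000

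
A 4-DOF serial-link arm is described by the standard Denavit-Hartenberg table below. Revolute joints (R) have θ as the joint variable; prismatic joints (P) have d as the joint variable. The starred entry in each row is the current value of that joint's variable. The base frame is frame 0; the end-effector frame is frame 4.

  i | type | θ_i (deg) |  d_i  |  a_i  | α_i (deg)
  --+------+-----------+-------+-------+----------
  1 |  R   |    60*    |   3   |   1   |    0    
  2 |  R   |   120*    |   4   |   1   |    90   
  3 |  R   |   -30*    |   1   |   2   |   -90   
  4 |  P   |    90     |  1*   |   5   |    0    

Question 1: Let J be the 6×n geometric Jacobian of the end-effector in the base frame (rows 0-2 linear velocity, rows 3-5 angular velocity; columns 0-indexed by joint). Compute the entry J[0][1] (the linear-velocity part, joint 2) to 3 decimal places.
4.000

axis z_1 = (0.0000,0.0000,1.0000); lever o_n−o_1 = (-3.2321,-4.0000,3.8660)
cross product → J_v[:, 1] = (4.0000,-3.2321,0.0000)
J_ω[:, 1] = z_1
entry J[0][1] = 4.0000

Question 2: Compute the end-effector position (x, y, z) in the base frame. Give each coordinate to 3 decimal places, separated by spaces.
after link 1: o_1 = (0.5000, 0.8660, 3.0000)
after link 2: o_2 = (-0.5000, 0.8660, 7.0000)
after link 3: o_3 = (-2.2321, 1.8660, 6.0000)
after link 4: o_4 = (-2.7321, -3.1340, 6.8660)

-2.732 -3.134 6.866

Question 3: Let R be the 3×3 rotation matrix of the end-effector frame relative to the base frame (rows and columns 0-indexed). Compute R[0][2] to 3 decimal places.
-0.500

End-effector z-axis (col 2 of R) = (-0.5000,0.0000,0.8660)
R[0][2] = -0.5000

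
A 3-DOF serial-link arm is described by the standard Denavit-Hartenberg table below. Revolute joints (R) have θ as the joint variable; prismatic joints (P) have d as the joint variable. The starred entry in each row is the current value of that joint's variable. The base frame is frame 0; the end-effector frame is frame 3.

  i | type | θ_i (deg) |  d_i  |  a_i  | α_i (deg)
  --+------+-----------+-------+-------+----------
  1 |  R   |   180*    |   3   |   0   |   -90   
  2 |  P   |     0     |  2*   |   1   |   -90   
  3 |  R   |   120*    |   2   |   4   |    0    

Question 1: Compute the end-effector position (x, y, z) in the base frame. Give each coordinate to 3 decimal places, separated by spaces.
after link 1: o_1 = (0.0000, 0.0000, 3.0000)
after link 2: o_2 = (-1.0000, -2.0000, 3.0000)
after link 3: o_3 = (1.0000, 1.4641, 1.0000)

1.000 1.464 1.000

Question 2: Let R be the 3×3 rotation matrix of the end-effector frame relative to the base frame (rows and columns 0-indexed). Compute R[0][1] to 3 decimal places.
0.866

End-effector y-axis (col 1 of R) = (0.8660,-0.5000,0.0000)
R[0][1] = 0.8660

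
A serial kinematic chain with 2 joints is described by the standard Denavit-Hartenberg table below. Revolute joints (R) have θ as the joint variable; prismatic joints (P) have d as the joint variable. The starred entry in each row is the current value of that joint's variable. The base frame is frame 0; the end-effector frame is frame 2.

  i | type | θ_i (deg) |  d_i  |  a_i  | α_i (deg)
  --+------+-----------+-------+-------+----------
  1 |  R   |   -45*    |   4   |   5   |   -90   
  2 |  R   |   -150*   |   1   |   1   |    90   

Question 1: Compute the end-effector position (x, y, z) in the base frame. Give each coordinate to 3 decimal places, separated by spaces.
after link 1: o_1 = (3.5355, -3.5355, 4.0000)
after link 2: o_2 = (3.6303, -2.2161, 4.5000)

3.630 -2.216 4.500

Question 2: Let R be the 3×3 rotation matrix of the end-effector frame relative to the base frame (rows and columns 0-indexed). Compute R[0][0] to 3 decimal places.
-0.612

End-effector x-axis (col 0 of R) = (-0.6124,0.6124,0.5000)
R[0][0] = -0.6124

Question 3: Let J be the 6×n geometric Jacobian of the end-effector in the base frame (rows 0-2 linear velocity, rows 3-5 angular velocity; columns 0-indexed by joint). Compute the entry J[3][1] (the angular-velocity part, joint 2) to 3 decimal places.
0.707

axis z_1 = (0.7071,0.7071,0.0000); lever o_n−o_1 = (0.0947,1.3195,0.5000)
cross product → J_v[:, 1] = (0.3536,-0.3536,0.8660)
J_ω[:, 1] = z_1
entry J[3][1] = 0.7071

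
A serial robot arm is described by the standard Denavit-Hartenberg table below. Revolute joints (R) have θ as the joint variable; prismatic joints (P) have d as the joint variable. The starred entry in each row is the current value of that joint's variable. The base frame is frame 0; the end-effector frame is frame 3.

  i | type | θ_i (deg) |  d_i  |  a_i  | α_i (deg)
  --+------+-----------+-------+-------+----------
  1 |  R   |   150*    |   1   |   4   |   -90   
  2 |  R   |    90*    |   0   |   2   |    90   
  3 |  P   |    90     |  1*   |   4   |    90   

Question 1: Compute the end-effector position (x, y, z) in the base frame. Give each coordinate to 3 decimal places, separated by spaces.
after link 1: o_1 = (-3.4641, 2.0000, 1.0000)
after link 2: o_2 = (-3.4641, 2.0000, -1.0000)
after link 3: o_3 = (-6.3301, -0.9641, -1.0000)

-6.330 -0.964 -1.000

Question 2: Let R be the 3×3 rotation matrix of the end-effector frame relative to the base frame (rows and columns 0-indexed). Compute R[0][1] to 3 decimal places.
-0.866

End-effector y-axis (col 1 of R) = (-0.8660,0.5000,0.0000)
R[0][1] = -0.8660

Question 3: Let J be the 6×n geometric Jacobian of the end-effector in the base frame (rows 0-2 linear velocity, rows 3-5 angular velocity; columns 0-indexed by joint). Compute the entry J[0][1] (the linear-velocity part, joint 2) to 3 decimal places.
1.732

axis z_1 = (-0.5000,-0.8660,0.0000); lever o_n−o_1 = (-2.8660,-2.9641,-2.0000)
cross product → J_v[:, 1] = (1.7321,-1.0000,-1.0000)
J_ω[:, 1] = z_1
entry J[0][1] = 1.7321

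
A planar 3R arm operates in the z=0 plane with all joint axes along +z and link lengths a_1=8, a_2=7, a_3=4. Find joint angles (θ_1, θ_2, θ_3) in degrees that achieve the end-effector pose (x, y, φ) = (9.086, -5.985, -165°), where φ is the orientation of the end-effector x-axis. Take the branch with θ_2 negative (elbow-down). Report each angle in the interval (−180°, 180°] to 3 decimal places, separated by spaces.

0.000 -45.001 -119.999

wrist centre = target − a_3·(cos φ, sin φ) = (12.9497, -4.9497)
cos θ_2 = (192.1946−8²−7²)/(2·8·7) = 0.7071; θ_2 = -45.0010° (elbow-down)
β = atan2(-4.9497,12.9497) = -20.9182°; ψ = atan2(-4.9498,12.9497) = -20.9187°
θ_1 = β − ψ = 0.0005°
θ_3 = φ − θ_1 − θ_2 = -119.9995° (wrapped to (-180°,180°])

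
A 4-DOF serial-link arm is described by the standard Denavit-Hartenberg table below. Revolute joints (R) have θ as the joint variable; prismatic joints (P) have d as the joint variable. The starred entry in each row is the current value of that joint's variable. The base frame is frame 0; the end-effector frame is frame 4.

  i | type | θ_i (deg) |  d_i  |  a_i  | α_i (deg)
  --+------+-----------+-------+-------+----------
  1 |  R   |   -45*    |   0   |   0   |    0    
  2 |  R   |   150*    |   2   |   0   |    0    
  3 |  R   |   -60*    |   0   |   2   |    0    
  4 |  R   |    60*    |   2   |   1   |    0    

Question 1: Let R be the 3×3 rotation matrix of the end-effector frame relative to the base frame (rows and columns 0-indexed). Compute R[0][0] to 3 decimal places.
-0.259

End-effector x-axis (col 0 of R) = (-0.2588,0.9659,0.0000)
R[0][0] = -0.2588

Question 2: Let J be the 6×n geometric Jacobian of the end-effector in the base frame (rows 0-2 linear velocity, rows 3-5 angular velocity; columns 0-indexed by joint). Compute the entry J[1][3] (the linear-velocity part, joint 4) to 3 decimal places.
-0.259

axis z_3 = (0.0000,0.0000,1.0000); lever o_n−o_3 = (-0.2588,0.9659,2.0000)
cross product → J_v[:, 3] = (-0.9659,-0.2588,0.0000)
J_ω[:, 3] = z_3
entry J[1][3] = -0.2588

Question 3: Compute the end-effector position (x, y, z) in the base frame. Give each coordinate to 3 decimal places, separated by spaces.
after link 1: o_1 = (0.0000, 0.0000, 0.0000)
after link 2: o_2 = (0.0000, 0.0000, 2.0000)
after link 3: o_3 = (1.4142, 1.4142, 2.0000)
after link 4: o_4 = (1.1554, 2.3801, 4.0000)

1.155 2.380 4.000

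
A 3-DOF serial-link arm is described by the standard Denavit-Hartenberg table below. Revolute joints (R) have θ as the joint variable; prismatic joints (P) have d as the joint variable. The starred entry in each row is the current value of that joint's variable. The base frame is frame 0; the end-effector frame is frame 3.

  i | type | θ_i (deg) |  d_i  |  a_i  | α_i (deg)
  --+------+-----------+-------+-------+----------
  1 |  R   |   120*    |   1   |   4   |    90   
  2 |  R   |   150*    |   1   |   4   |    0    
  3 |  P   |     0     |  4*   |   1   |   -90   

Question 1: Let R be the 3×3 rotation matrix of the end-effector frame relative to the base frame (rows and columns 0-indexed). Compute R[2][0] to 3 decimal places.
0.500

End-effector x-axis (col 0 of R) = (0.4330,-0.7500,0.5000)
R[2][0] = 0.5000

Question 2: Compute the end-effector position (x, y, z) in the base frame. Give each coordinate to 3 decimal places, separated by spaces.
4.495 2.214 3.500

after link 1: o_1 = (-2.0000, 3.4641, 1.0000)
after link 2: o_2 = (0.5981, 0.9641, 3.0000)
after link 3: o_3 = (4.4952, 2.2141, 3.5000)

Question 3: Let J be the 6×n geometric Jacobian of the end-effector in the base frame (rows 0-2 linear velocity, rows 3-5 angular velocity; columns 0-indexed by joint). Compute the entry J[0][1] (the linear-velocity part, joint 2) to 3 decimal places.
1.250

axis z_1 = (0.8660,0.5000,0.0000); lever o_n−o_1 = (6.4952,-1.2500,2.5000)
cross product → J_v[:, 1] = (1.2500,-2.1651,-4.3301)
J_ω[:, 1] = z_1
entry J[0][1] = 1.2500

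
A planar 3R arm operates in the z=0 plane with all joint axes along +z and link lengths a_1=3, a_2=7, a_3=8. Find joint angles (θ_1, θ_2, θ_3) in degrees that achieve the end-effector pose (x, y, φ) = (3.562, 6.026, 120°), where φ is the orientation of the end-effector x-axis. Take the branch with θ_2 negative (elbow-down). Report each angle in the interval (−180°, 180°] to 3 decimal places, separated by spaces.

wrist centre = target − a_3·(cos φ, sin φ) = (7.5620, -0.9022)
cos θ_2 = (57.9978−3²−7²)/(2·3·7) = -0.0001; θ_2 = -90.0030° (elbow-down)
β = atan2(-0.9022,7.5620) = -6.8037°; ψ = atan2(-7.0000,2.9996) = -66.8039°
θ_1 = β − ψ = 60.0003°
θ_3 = φ − θ_1 − θ_2 = 150.0027° (wrapped to (-180°,180°])

60.000 -90.003 150.003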